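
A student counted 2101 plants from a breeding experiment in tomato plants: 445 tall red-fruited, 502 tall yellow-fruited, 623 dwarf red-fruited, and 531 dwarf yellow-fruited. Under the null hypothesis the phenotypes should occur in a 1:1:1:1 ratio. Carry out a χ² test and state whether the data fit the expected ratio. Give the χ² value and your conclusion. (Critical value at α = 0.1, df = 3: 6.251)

The 1:1:1:1 ratio has 4 parts, so with N = 2101 the expected counts are:
  tall red-fruited: 2101 × 1/4 = 525.25
  tall yellow-fruited: 2101 × 1/4 = 525.25
  dwarf red-fruited: 2101 × 1/4 = 525.25
  dwarf yellow-fruited: 2101 × 1/4 = 525.25
χ² = Σ (O − E)² / E
  tall red-fruited: (445 − 525.25)² / 525.25 = 12.2609
  tall yellow-fruited: (502 − 525.25)² / 525.25 = 1.0292
  dwarf red-fruited: (623 − 525.25)² / 525.25 = 18.1915
  dwarf yellow-fruited: (531 − 525.25)² / 525.25 = 0.0629
χ² = 12.2609 + 1.0292 + 18.1915 + 0.0629 = 31.5445 ≈ 31.545
Degrees of freedom = 4 − 1 = 3; critical value at α = 0.1 is 6.251.
Since 31.545 > 6.251, we reject the null hypothesis — the data do not fit the 1:1:1:1 ratio.

31.545; not consistent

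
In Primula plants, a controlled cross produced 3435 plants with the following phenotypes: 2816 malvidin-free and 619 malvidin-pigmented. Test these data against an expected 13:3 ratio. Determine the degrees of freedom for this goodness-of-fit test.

1

A goodness-of-fit test with 2 phenotype classes has df = 2 − 1 = 1.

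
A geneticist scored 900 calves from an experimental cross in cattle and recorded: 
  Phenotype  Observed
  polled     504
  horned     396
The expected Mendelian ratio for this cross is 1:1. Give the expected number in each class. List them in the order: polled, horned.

Under the 1:1 hypothesis (Σ ratio = 2, N = 900):
  polled: 900 × 1/2 = 450
  horned: 900 × 1/2 = 450

450, 450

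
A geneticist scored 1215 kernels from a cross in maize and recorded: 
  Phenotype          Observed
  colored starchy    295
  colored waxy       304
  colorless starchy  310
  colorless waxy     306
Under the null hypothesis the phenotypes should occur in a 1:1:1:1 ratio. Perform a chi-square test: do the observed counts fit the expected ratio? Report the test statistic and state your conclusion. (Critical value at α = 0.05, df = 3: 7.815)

Under the 1:1:1:1 hypothesis (Σ ratio = 4, N = 1215):
  colored starchy: 1215 × 1/4 = 303.75
  colored waxy: 1215 × 1/4 = 303.75
  colorless starchy: 1215 × 1/4 = 303.75
  colorless waxy: 1215 × 1/4 = 303.75
χ² = Σ (O − E)² / E
  colored starchy: (295 − 303.75)² / 303.75 = 0.2521
  colored waxy: (304 − 303.75)² / 303.75 = 0.0002
  colorless starchy: (310 − 303.75)² / 303.75 = 0.1286
  colorless waxy: (306 − 303.75)² / 303.75 = 0.0167
χ² = 0.2521 + 0.0002 + 0.1286 + 0.0167 = 0.3976 ≈ 0.398
Degrees of freedom = 4 − 1 = 3; critical value at α = 0.05 is 7.815.
Since 0.398 < 7.815, we fail to reject the null hypothesis — the data are consistent with the 1:1:1:1 ratio.

0.398; consistent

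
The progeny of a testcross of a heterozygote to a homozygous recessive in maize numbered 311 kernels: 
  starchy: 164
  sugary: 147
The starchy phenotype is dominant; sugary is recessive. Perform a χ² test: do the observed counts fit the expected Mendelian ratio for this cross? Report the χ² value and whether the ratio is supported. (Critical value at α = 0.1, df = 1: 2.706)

A testcross of a heterozygote (Aa × aa) gives a 1:1 phenotypic ratio.
Under the 1:1 hypothesis (Σ ratio = 2, N = 311):
  starchy: 311 × 1/2 = 155.5
  sugary: 311 × 1/2 = 155.5
χ² = Σ (O − E)² / E
  starchy: (164 − 155.5)² / 155.5 = 0.4646
  sugary: (147 − 155.5)² / 155.5 = 0.4646
χ² = 0.4646 + 0.4646 = 0.9292 ≈ 0.929
Degrees of freedom = 2 − 1 = 1; critical value at α = 0.1 is 2.706.
Since 0.929 < 2.706, we fail to reject the null hypothesis — the data are consistent with the 1:1 ratio.

0.929; consistent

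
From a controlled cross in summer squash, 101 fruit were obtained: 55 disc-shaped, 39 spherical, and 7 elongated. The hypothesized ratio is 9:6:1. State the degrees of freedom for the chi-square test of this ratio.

A goodness-of-fit test with 3 phenotype classes has df = 3 − 1 = 2.

2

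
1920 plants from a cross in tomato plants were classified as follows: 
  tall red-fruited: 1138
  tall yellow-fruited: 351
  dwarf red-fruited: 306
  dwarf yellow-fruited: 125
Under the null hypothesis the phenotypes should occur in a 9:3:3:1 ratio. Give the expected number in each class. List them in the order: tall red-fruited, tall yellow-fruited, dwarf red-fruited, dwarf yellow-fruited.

The 9:3:3:1 ratio has 16 parts, so with N = 1920 the expected counts are:
  tall red-fruited: 1920 × 9/16 = 1080
  tall yellow-fruited: 1920 × 3/16 = 360
  dwarf red-fruited: 1920 × 3/16 = 360
  dwarf yellow-fruited: 1920 × 1/16 = 120

1080, 360, 360, 120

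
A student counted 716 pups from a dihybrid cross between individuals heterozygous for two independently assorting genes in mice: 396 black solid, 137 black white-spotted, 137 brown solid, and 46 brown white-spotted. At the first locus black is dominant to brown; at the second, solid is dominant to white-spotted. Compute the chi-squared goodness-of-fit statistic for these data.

A dihybrid F₂ with independent assortment and complete dominance at both loci gives a 9:3:3:1 phenotypic ratio.
Expected counts for N = 716 under a 9:3:3:1 ratio (total parts = 16):
  black solid: 716 × 9/16 = 402.75
  black white-spotted: 716 × 3/16 = 134.25
  brown solid: 716 × 3/16 = 134.25
  brown white-spotted: 716 × 1/16 = 44.75
χ² = Σ (O − E)² / E
  black solid: (396 − 402.75)² / 402.75 = 0.1131
  black white-spotted: (137 − 134.25)² / 134.25 = 0.0563
  brown solid: (137 − 134.25)² / 134.25 = 0.0563
  brown white-spotted: (46 − 44.75)² / 44.75 = 0.0349
χ² = 0.1131 + 0.0563 + 0.0563 + 0.0349 = 0.2606 ≈ 0.261

0.261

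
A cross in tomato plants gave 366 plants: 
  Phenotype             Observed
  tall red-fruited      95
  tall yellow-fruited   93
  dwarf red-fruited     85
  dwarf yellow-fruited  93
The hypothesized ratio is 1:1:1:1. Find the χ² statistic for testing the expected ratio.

Expected counts for N = 366 under a 1:1:1:1 ratio (total parts = 4):
  tall red-fruited: 366 × 1/4 = 91.5
  tall yellow-fruited: 366 × 1/4 = 91.5
  dwarf red-fruited: 366 × 1/4 = 91.5
  dwarf yellow-fruited: 366 × 1/4 = 91.5
χ² = Σ (O − E)² / E
  tall red-fruited: (95 − 91.5)² / 91.5 = 0.1339
  tall yellow-fruited: (93 − 91.5)² / 91.5 = 0.0246
  dwarf red-fruited: (85 − 91.5)² / 91.5 = 0.4617
  dwarf yellow-fruited: (93 − 91.5)² / 91.5 = 0.0246
χ² = 0.1339 + 0.0246 + 0.4617 + 0.0246 = 0.6448 ≈ 0.645

0.645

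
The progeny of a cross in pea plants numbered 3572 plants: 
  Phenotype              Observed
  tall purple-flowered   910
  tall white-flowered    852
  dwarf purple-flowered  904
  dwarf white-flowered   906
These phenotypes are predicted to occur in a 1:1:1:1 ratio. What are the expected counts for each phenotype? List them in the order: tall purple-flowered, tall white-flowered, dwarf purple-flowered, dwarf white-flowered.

Total ratio parts = 4. Expected numbers out of 3572:
  tall purple-flowered: 3572 × 1/4 = 893
  tall white-flowered: 3572 × 1/4 = 893
  dwarf purple-flowered: 3572 × 1/4 = 893
  dwarf white-flowered: 3572 × 1/4 = 893

893, 893, 893, 893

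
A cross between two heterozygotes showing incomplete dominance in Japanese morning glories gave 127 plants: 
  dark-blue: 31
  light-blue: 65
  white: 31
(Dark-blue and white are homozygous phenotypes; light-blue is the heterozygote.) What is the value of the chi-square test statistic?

0.071

With incomplete dominance, a heterozygote × heterozygote cross gives a 1:2:1 phenotypic ratio.
Total ratio parts = 4. Expected numbers out of 127:
  dark-blue: 127 × 1/4 = 31.75
  light-blue: 127 × 2/4 = 63.5
  white: 127 × 1/4 = 31.75
χ² = Σ (O − E)² / E
  dark-blue: (31 − 31.75)² / 31.75 = 0.0177
  light-blue: (65 − 63.5)² / 63.5 = 0.0354
  white: (31 − 31.75)² / 31.75 = 0.0177
χ² = 0.0177 + 0.0354 + 0.0177 = 0.0708 ≈ 0.071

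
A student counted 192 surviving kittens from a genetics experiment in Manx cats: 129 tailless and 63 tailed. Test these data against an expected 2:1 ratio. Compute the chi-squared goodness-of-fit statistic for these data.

0.023

Under the 2:1 hypothesis (Σ ratio = 3, N = 192):
  tailless: 192 × 2/3 = 128
  tailed: 192 × 1/3 = 64
χ² = Σ (O − E)² / E
  tailless: (129 − 128)² / 128 = 0.0078
  tailed: (63 − 64)² / 64 = 0.0156
χ² = 0.0078 + 0.0156 = 0.0234 ≈ 0.023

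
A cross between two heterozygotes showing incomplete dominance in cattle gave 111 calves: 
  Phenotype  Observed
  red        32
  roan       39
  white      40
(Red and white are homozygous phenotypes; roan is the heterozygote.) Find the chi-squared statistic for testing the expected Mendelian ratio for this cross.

10.964

With incomplete dominance, a heterozygote × heterozygote cross gives a 1:2:1 phenotypic ratio.
Under the 1:2:1 hypothesis (Σ ratio = 4, N = 111):
  red: 111 × 1/4 = 27.75
  roan: 111 × 2/4 = 55.5
  white: 111 × 1/4 = 27.75
χ² = Σ (O − E)² / E
  red: (32 − 27.75)² / 27.75 = 0.6509
  roan: (39 − 55.5)² / 55.5 = 4.9054
  white: (40 − 27.75)² / 27.75 = 5.4077
χ² = 0.6509 + 4.9054 + 5.4077 = 10.964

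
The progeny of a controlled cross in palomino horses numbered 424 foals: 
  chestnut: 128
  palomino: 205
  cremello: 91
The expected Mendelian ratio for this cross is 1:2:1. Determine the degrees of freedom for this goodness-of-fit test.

A goodness-of-fit test with 3 phenotype classes has df = 3 − 1 = 2.

2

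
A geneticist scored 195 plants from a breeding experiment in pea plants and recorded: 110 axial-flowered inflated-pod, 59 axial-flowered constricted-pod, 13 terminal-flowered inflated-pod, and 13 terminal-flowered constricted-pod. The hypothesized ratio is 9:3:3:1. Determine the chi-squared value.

Under the 9:3:3:1 hypothesis (Σ ratio = 16, N = 195):
  axial-flowered inflated-pod: 195 × 9/16 = 109.6875
  axial-flowered constricted-pod: 195 × 3/16 = 36.5625
  terminal-flowered inflated-pod: 195 × 3/16 = 36.5625
  terminal-flowered constricted-pod: 195 × 1/16 = 12.1875
χ² = Σ (O − E)² / E
  axial-flowered inflated-pod: (110 − 109.6875)² / 109.6875 = 0.0009
  axial-flowered constricted-pod: (59 − 36.5625)² / 36.5625 = 13.7693
  terminal-flowered inflated-pod: (13 − 36.5625)² / 36.5625 = 15.1847
  terminal-flowered constricted-pod: (13 − 12.1875)² / 12.1875 = 0.0542
χ² = 0.0009 + 13.7693 + 15.1847 + 0.0542 = 29.0091 ≈ 29.009

29.009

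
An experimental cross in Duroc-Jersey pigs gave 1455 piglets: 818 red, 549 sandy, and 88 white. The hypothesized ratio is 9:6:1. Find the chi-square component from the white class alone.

The 9:6:1 ratio has 16 parts, so with N = 1455 the expected counts are:
  red: 1455 × 9/16 = 818.4375
  sandy: 1455 × 6/16 = 545.625
  white: 1455 × 1/16 = 90.9375
Contribution of white: (88 − 90.9375)² / 90.9375 = 0.0949

0.095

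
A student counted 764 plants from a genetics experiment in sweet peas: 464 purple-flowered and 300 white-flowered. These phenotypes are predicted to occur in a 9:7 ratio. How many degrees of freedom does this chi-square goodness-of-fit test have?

1

A goodness-of-fit test with 2 phenotype classes has df = 2 − 1 = 1.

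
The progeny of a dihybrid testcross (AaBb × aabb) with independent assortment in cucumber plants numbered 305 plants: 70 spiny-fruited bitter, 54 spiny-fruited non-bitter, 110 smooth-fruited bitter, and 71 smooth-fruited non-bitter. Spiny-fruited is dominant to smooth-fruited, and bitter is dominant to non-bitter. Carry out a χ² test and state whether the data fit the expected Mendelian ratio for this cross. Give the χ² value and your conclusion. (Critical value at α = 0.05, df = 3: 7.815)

A dihybrid testcross with independent assortment gives a 1:1:1:1 ratio.
Total ratio parts = 4. Expected numbers out of 305:
  spiny-fruited bitter: 305 × 1/4 = 76.25
  spiny-fruited non-bitter: 305 × 1/4 = 76.25
  smooth-fruited bitter: 305 × 1/4 = 76.25
  smooth-fruited non-bitter: 305 × 1/4 = 76.25
χ² = Σ (O − E)² / E
  spiny-fruited bitter: (70 − 76.25)² / 76.25 = 0.5123
  spiny-fruited non-bitter: (54 − 76.25)² / 76.25 = 6.4926
  smooth-fruited bitter: (110 − 76.25)² / 76.25 = 14.9385
  smooth-fruited non-bitter: (71 − 76.25)² / 76.25 = 0.3615
χ² = 0.5123 + 6.4926 + 14.9385 + 0.3615 = 22.3049 ≈ 22.305
Degrees of freedom = 4 − 1 = 3; critical value at α = 0.05 is 7.815.
Since 22.305 > 7.815, we reject the null hypothesis — the data do not fit the 1:1:1:1 ratio.

22.305; not consistent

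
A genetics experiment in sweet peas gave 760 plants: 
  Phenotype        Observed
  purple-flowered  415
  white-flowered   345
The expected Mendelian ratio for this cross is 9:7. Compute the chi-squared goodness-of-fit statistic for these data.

0.835

Under the 9:7 hypothesis (Σ ratio = 16, N = 760):
  purple-flowered: 760 × 9/16 = 427.5
  white-flowered: 760 × 7/16 = 332.5
χ² = Σ (O − E)² / E
  purple-flowered: (415 − 427.5)² / 427.5 = 0.3655
  white-flowered: (345 − 332.5)² / 332.5 = 0.4699
χ² = 0.3655 + 0.4699 = 0.8354 ≈ 0.835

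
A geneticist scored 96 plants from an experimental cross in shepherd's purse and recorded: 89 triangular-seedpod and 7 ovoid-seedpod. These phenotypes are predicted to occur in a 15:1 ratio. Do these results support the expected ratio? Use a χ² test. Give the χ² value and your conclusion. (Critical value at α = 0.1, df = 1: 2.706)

The 15:1 ratio has 16 parts, so with N = 96 the expected counts are:
  triangular-seedpod: 96 × 15/16 = 90
  ovoid-seedpod: 96 × 1/16 = 6
χ² = Σ (O − E)² / E
  triangular-seedpod: (89 − 90)² / 90 = 0.0111
  ovoid-seedpod: (7 − 6)² / 6 = 0.1667
χ² = 0.0111 + 0.1667 = 0.1778 ≈ 0.178
Degrees of freedom = 2 − 1 = 1; critical value at α = 0.1 is 2.706.
Since 0.178 < 2.706, we fail to reject the null hypothesis — the data are consistent with the 15:1 ratio.

0.178; consistent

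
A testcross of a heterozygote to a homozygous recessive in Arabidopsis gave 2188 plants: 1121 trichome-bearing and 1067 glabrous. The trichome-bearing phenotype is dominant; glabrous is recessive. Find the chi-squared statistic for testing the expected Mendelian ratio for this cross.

1.333

A testcross of a heterozygote (Aa × aa) gives a 1:1 phenotypic ratio.
Under the 1:1 hypothesis (Σ ratio = 2, N = 2188):
  trichome-bearing: 2188 × 1/2 = 1094
  glabrous: 2188 × 1/2 = 1094
χ² = Σ (O − E)² / E
  trichome-bearing: (1121 − 1094)² / 1094 = 0.6664
  glabrous: (1067 − 1094)² / 1094 = 0.6664
χ² = 0.6664 + 0.6664 = 1.3328 ≈ 1.333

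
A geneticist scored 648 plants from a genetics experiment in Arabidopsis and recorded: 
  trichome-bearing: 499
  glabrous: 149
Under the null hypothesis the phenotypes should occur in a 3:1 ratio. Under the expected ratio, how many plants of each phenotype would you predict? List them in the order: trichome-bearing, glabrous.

Expected counts for N = 648 under a 3:1 ratio (total parts = 4):
  trichome-bearing: 648 × 3/4 = 486
  glabrous: 648 × 1/4 = 162

486, 162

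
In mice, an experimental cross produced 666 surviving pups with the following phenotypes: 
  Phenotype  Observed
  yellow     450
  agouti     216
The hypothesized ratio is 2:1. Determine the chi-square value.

0.243

The 2:1 ratio has 3 parts, so with N = 666 the expected counts are:
  yellow: 666 × 2/3 = 444
  agouti: 666 × 1/3 = 222
χ² = Σ (O − E)² / E
  yellow: (450 − 444)² / 444 = 0.0811
  agouti: (216 − 222)² / 222 = 0.1622
χ² = 0.0811 + 0.1622 = 0.2433 ≈ 0.243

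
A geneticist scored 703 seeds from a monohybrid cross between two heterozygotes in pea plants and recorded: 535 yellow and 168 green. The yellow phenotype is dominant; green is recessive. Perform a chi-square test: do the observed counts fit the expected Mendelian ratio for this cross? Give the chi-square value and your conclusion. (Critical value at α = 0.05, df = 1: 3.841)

0.456; consistent

For a monohybrid cross between heterozygotes with complete dominance, the expected phenotypic ratio is 3:1.
Expected counts for N = 703 under a 3:1 ratio (total parts = 4):
  yellow: 703 × 3/4 = 527.25
  green: 703 × 1/4 = 175.75
χ² = Σ (O − E)² / E
  yellow: (535 − 527.25)² / 527.25 = 0.1139
  green: (168 − 175.75)² / 175.75 = 0.3417
χ² = 0.1139 + 0.3417 = 0.4556 ≈ 0.456
Degrees of freedom = 2 − 1 = 1; critical value at α = 0.05 is 3.841.
Since 0.456 < 3.841, we fail to reject the null hypothesis — the data are consistent with the 3:1 ratio.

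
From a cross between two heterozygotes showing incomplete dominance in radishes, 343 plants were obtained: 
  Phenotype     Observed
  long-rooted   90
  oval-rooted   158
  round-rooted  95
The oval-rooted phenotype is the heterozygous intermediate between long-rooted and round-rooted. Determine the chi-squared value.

2.271

With incomplete dominance, a heterozygote × heterozygote cross gives a 1:2:1 phenotypic ratio.
Expected counts for N = 343 under a 1:2:1 ratio (total parts = 4):
  long-rooted: 343 × 1/4 = 85.75
  oval-rooted: 343 × 2/4 = 171.5
  round-rooted: 343 × 1/4 = 85.75
χ² = Σ (O − E)² / E
  long-rooted: (90 − 85.75)² / 85.75 = 0.2106
  oval-rooted: (158 − 171.5)² / 171.5 = 1.0627
  round-rooted: (95 − 85.75)² / 85.75 = 0.9978
χ² = 0.2106 + 1.0627 + 0.9978 = 2.2711 ≈ 2.271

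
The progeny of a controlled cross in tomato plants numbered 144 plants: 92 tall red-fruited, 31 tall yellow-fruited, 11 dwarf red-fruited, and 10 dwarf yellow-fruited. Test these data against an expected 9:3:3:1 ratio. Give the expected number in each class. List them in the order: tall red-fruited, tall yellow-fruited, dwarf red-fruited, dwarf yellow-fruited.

Expected counts for N = 144 under a 9:3:3:1 ratio (total parts = 16):
  tall red-fruited: 144 × 9/16 = 81
  tall yellow-fruited: 144 × 3/16 = 27
  dwarf red-fruited: 144 × 3/16 = 27
  dwarf yellow-fruited: 144 × 1/16 = 9

81, 27, 27, 9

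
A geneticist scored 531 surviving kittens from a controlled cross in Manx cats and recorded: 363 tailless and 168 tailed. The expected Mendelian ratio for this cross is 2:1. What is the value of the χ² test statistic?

The 2:1 ratio has 3 parts, so with N = 531 the expected counts are:
  tailless: 531 × 2/3 = 354
  tailed: 531 × 1/3 = 177
χ² = Σ (O − E)² / E
  tailless: (363 − 354)² / 354 = 0.2288
  tailed: (168 − 177)² / 177 = 0.4576
χ² = 0.2288 + 0.4576 = 0.6864 ≈ 0.686

0.686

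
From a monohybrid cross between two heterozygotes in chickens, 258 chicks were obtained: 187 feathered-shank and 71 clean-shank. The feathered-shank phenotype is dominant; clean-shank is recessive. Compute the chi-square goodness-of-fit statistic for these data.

0.873

For a monohybrid cross between heterozygotes with complete dominance, the expected phenotypic ratio is 3:1.
Expected counts for N = 258 under a 3:1 ratio (total parts = 4):
  feathered-shank: 258 × 3/4 = 193.5
  clean-shank: 258 × 1/4 = 64.5
χ² = Σ (O − E)² / E
  feathered-shank: (187 − 193.5)² / 193.5 = 0.2183
  clean-shank: (71 − 64.5)² / 64.5 = 0.6550
χ² = 0.2183 + 0.6550 = 0.8733 ≈ 0.873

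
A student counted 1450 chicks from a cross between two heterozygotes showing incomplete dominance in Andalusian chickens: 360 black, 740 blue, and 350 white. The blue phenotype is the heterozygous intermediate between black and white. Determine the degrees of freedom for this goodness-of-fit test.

With incomplete dominance, a heterozygote × heterozygote cross gives a 1:2:1 phenotypic ratio.
A goodness-of-fit test with 3 phenotype classes has df = 3 − 1 = 2.

2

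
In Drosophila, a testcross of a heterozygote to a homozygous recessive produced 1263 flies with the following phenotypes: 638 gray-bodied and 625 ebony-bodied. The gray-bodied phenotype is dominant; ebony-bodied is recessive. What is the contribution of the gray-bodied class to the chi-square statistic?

0.067

A testcross of a heterozygote (Aa × aa) gives a 1:1 phenotypic ratio.
Under the 1:1 hypothesis (Σ ratio = 2, N = 1263):
  gray-bodied: 1263 × 1/2 = 631.5
  ebony-bodied: 1263 × 1/2 = 631.5
Contribution of gray-bodied: (638 − 631.5)² / 631.5 = 0.0669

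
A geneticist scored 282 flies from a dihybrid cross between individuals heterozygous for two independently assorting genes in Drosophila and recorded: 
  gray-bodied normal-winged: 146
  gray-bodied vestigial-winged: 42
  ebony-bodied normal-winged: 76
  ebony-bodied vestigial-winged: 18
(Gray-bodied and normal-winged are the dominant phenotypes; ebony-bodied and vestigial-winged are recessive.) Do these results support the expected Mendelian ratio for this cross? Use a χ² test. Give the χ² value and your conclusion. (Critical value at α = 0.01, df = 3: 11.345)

A dihybrid F₂ with independent assortment and complete dominance at both loci gives a 9:3:3:1 phenotypic ratio.
The 9:3:3:1 ratio has 16 parts, so with N = 282 the expected counts are:
  gray-bodied normal-winged: 282 × 9/16 = 158.625
  gray-bodied vestigial-winged: 282 × 3/16 = 52.875
  ebony-bodied normal-winged: 282 × 3/16 = 52.875
  ebony-bodied vestigial-winged: 282 × 1/16 = 17.625
χ² = Σ (O − E)² / E
  gray-bodied normal-winged: (146 − 158.625)² / 158.625 = 1.0048
  gray-bodied vestigial-winged: (42 − 52.875)² / 52.875 = 2.2367
  ebony-bodied normal-winged: (76 − 52.875)² / 52.875 = 10.1138
  ebony-bodied vestigial-winged: (18 − 17.625)² / 17.625 = 0.0080
χ² = 1.0048 + 2.2367 + 10.1138 + 0.0080 = 13.3633 ≈ 13.363
Degrees of freedom = 4 − 1 = 3; critical value at α = 0.01 is 11.345.
Since 13.363 > 11.345, we reject the null hypothesis — the data do not fit the 9:3:3:1 ratio.

13.363; not consistent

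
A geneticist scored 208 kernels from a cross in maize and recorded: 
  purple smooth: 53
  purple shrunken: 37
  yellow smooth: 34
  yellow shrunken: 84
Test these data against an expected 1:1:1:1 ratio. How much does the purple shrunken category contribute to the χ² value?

Expected counts for N = 208 under a 1:1:1:1 ratio (total parts = 4):
  purple smooth: 208 × 1/4 = 52
  purple shrunken: 208 × 1/4 = 52
  yellow smooth: 208 × 1/4 = 52
  yellow shrunken: 208 × 1/4 = 52
Contribution of purple shrunken: (37 − 52)² / 52 = 4.3269

4.327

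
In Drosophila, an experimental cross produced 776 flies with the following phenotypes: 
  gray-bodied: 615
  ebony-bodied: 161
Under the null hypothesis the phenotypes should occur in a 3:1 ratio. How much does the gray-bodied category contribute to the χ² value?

1.871

The 3:1 ratio has 4 parts, so with N = 776 the expected counts are:
  gray-bodied: 776 × 3/4 = 582
  ebony-bodied: 776 × 1/4 = 194
Contribution of gray-bodied: (615 − 582)² / 582 = 1.8711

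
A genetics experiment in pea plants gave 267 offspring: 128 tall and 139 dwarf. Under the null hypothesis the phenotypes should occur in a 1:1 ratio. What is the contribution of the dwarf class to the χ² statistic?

0.227

The 1:1 ratio has 2 parts, so with N = 267 the expected counts are:
  tall: 267 × 1/2 = 133.5
  dwarf: 267 × 1/2 = 133.5
Contribution of dwarf: (139 − 133.5)² / 133.5 = 0.2266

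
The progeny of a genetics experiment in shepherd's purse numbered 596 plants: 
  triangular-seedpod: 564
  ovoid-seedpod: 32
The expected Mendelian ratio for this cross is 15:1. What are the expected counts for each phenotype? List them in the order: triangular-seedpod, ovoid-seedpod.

Under the 15:1 hypothesis (Σ ratio = 16, N = 596):
  triangular-seedpod: 596 × 15/16 = 558.75
  ovoid-seedpod: 596 × 1/16 = 37.25

558.75, 37.25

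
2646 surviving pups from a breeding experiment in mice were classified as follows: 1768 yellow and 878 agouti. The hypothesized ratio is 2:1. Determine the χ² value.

0.027

Under the 2:1 hypothesis (Σ ratio = 3, N = 2646):
  yellow: 2646 × 2/3 = 1764
  agouti: 2646 × 1/3 = 882
χ² = Σ (O − E)² / E
  yellow: (1768 − 1764)² / 1764 = 0.0091
  agouti: (878 − 882)² / 882 = 0.0181
χ² = 0.0091 + 0.0181 = 0.0272 ≈ 0.027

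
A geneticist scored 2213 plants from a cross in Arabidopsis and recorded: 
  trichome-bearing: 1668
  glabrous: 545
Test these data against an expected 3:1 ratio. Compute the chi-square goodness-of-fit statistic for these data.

0.164

Expected counts for N = 2213 under a 3:1 ratio (total parts = 4):
  trichome-bearing: 2213 × 3/4 = 1659.75
  glabrous: 2213 × 1/4 = 553.25
χ² = Σ (O − E)² / E
  trichome-bearing: (1668 − 1659.75)² / 1659.75 = 0.0410
  glabrous: (545 − 553.25)² / 553.25 = 0.1230
χ² = 0.0410 + 0.1230 = 0.164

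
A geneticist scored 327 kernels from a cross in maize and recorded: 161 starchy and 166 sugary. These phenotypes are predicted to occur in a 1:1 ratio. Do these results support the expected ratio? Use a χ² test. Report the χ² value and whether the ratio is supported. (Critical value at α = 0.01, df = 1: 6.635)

The 1:1 ratio has 2 parts, so with N = 327 the expected counts are:
  starchy: 327 × 1/2 = 163.5
  sugary: 327 × 1/2 = 163.5
χ² = Σ (O − E)² / E
  starchy: (161 − 163.5)² / 163.5 = 0.0382
  sugary: (166 − 163.5)² / 163.5 = 0.0382
χ² = 0.0382 + 0.0382 = 0.0764 ≈ 0.076
Degrees of freedom = 2 − 1 = 1; critical value at α = 0.01 is 6.635.
Since 0.076 < 6.635, we fail to reject the null hypothesis — the data are consistent with the 1:1 ratio.

0.076; consistent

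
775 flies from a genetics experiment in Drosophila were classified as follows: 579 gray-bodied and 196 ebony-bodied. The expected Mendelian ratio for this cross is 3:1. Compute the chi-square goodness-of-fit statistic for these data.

0.035

The 3:1 ratio has 4 parts, so with N = 775 the expected counts are:
  gray-bodied: 775 × 3/4 = 581.25
  ebony-bodied: 775 × 1/4 = 193.75
χ² = Σ (O − E)² / E
  gray-bodied: (579 − 581.25)² / 581.25 = 0.0087
  ebony-bodied: (196 − 193.75)² / 193.75 = 0.0261
χ² = 0.0087 + 0.0261 = 0.0348 ≈ 0.035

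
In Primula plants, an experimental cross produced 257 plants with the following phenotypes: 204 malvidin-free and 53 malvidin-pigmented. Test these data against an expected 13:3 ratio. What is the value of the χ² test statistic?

0.592

Expected counts for N = 257 under a 13:3 ratio (total parts = 16):
  malvidin-free: 257 × 13/16 = 208.8125
  malvidin-pigmented: 257 × 3/16 = 48.1875
χ² = Σ (O − E)² / E
  malvidin-free: (204 − 208.8125)² / 208.8125 = 0.1109
  malvidin-pigmented: (53 − 48.1875)² / 48.1875 = 0.4806
χ² = 0.1109 + 0.4806 = 0.5915 ≈ 0.592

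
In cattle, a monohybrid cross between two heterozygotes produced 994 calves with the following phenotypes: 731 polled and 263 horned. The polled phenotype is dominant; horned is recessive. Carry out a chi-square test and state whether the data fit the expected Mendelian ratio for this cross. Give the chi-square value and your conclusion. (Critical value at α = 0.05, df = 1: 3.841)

1.128; consistent

For a monohybrid cross between heterozygotes with complete dominance, the expected phenotypic ratio is 3:1.
The 3:1 ratio has 4 parts, so with N = 994 the expected counts are:
  polled: 994 × 3/4 = 745.5
  horned: 994 × 1/4 = 248.5
χ² = Σ (O − E)² / E
  polled: (731 − 745.5)² / 745.5 = 0.2820
  horned: (263 − 248.5)² / 248.5 = 0.8461
χ² = 0.2820 + 0.8461 = 1.1281 ≈ 1.128
Degrees of freedom = 2 − 1 = 1; critical value at α = 0.05 is 3.841.
Since 1.128 < 3.841, we fail to reject the null hypothesis — the data are consistent with the 3:1 ratio.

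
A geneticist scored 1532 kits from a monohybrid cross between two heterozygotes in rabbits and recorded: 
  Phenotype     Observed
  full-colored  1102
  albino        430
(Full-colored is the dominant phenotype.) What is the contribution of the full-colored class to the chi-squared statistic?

For a monohybrid cross between heterozygotes with complete dominance, the expected phenotypic ratio is 3:1.
The 3:1 ratio has 4 parts, so with N = 1532 the expected counts are:
  full-colored: 1532 × 3/4 = 1149
  albino: 1532 × 1/4 = 383
Contribution of full-colored: (1102 − 1149)² / 1149 = 1.9225

1.923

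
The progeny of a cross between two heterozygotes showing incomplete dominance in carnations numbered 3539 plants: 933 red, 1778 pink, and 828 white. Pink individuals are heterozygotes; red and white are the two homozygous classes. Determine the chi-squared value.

With incomplete dominance, a heterozygote × heterozygote cross gives a 1:2:1 phenotypic ratio.
Under the 1:2:1 hypothesis (Σ ratio = 4, N = 3539):
  red: 3539 × 1/4 = 884.75
  pink: 3539 × 2/4 = 1769.5
  white: 3539 × 1/4 = 884.75
χ² = Σ (O − E)² / E
  red: (933 − 884.75)² / 884.75 = 2.6313
  pink: (1778 − 1769.5)² / 1769.5 = 0.0408
  white: (828 − 884.75)² / 884.75 = 3.6401
χ² = 2.6313 + 0.0408 + 3.6401 = 6.3122 ≈ 6.312

6.312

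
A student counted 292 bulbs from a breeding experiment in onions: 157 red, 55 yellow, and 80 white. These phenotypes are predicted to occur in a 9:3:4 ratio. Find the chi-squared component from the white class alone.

0.671

Under the 9:3:4 hypothesis (Σ ratio = 16, N = 292):
  red: 292 × 9/16 = 164.25
  yellow: 292 × 3/16 = 54.75
  white: 292 × 4/16 = 73
Contribution of white: (80 − 73)² / 73 = 0.6712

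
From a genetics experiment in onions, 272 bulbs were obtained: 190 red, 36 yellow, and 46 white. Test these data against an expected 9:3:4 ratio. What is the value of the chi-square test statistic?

20.477

The 9:3:4 ratio has 16 parts, so with N = 272 the expected counts are:
  red: 272 × 9/16 = 153
  yellow: 272 × 3/16 = 51
  white: 272 × 4/16 = 68
χ² = Σ (O − E)² / E
  red: (190 − 153)² / 153 = 8.9477
  yellow: (36 − 51)² / 51 = 4.4118
  white: (46 − 68)² / 68 = 7.1176
χ² = 8.9477 + 4.4118 + 7.1176 = 20.4771 ≈ 20.477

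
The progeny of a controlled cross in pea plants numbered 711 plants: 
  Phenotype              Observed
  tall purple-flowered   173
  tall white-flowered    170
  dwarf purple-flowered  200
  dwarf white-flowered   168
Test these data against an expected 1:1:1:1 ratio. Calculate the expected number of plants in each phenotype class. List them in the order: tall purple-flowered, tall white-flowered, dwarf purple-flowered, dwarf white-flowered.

177.75, 177.75, 177.75, 177.75

Expected counts for N = 711 under a 1:1:1:1 ratio (total parts = 4):
  tall purple-flowered: 711 × 1/4 = 177.75
  tall white-flowered: 711 × 1/4 = 177.75
  dwarf purple-flowered: 711 × 1/4 = 177.75
  dwarf white-flowered: 711 × 1/4 = 177.75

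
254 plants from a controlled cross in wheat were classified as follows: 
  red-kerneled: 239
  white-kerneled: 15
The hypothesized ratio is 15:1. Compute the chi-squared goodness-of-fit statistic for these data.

0.051

The 15:1 ratio has 16 parts, so with N = 254 the expected counts are:
  red-kerneled: 254 × 15/16 = 238.125
  white-kerneled: 254 × 1/16 = 15.875
χ² = Σ (O − E)² / E
  red-kerneled: (239 − 238.125)² / 238.125 = 0.0032
  white-kerneled: (15 − 15.875)² / 15.875 = 0.0482
χ² = 0.0032 + 0.0482 = 0.0514 ≈ 0.051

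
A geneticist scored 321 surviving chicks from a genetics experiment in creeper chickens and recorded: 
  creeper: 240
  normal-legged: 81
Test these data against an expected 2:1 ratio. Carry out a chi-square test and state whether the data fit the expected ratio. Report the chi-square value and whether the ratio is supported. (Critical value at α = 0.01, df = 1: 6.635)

Expected counts for N = 321 under a 2:1 ratio (total parts = 3):
  creeper: 321 × 2/3 = 214
  normal-legged: 321 × 1/3 = 107
χ² = Σ (O − E)² / E
  creeper: (240 − 214)² / 214 = 3.1589
  normal-legged: (81 − 107)² / 107 = 6.3178
χ² = 3.1589 + 6.3178 = 9.4767 ≈ 9.477
Degrees of freedom = 2 − 1 = 1; critical value at α = 0.01 is 6.635.
Since 9.477 > 6.635, we reject the null hypothesis — the data do not fit the 2:1 ratio.

9.477; not consistent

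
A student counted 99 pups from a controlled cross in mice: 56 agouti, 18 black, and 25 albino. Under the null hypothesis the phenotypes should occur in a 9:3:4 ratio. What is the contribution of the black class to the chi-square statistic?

0.017

The 9:3:4 ratio has 16 parts, so with N = 99 the expected counts are:
  agouti: 99 × 9/16 = 55.6875
  black: 99 × 3/16 = 18.5625
  albino: 99 × 4/16 = 24.75
Contribution of black: (18 − 18.5625)² / 18.5625 = 0.0170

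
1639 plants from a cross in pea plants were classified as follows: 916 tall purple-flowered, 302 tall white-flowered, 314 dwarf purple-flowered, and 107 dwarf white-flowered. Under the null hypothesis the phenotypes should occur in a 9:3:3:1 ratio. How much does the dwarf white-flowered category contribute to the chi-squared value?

0.203

Expected counts for N = 1639 under a 9:3:3:1 ratio (total parts = 16):
  tall purple-flowered: 1639 × 9/16 = 921.9375
  tall white-flowered: 1639 × 3/16 = 307.3125
  dwarf purple-flowered: 1639 × 3/16 = 307.3125
  dwarf white-flowered: 1639 × 1/16 = 102.4375
Contribution of dwarf white-flowered: (107 − 102.4375)² / 102.4375 = 0.2032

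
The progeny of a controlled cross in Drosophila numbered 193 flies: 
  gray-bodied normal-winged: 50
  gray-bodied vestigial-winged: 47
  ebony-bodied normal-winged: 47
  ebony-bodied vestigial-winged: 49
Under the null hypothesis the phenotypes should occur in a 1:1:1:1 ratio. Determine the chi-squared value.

Expected counts for N = 193 under a 1:1:1:1 ratio (total parts = 4):
  gray-bodied normal-winged: 193 × 1/4 = 48.25
  gray-bodied vestigial-winged: 193 × 1/4 = 48.25
  ebony-bodied normal-winged: 193 × 1/4 = 48.25
  ebony-bodied vestigial-winged: 193 × 1/4 = 48.25
χ² = Σ (O − E)² / E
  gray-bodied normal-winged: (50 − 48.25)² / 48.25 = 0.0635
  gray-bodied vestigial-winged: (47 − 48.25)² / 48.25 = 0.0324
  ebony-bodied normal-winged: (47 − 48.25)² / 48.25 = 0.0324
  ebony-bodied vestigial-winged: (49 − 48.25)² / 48.25 = 0.0117
χ² = 0.0635 + 0.0324 + 0.0324 + 0.0117 = 0.140

0.140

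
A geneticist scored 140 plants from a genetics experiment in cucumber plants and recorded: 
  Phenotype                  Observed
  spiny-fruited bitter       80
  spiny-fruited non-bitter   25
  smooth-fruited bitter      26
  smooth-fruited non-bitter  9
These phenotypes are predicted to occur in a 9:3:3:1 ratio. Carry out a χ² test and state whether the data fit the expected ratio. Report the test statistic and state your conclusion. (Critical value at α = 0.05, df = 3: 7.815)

0.089; consistent

Total ratio parts = 16. Expected numbers out of 140:
  spiny-fruited bitter: 140 × 9/16 = 78.75
  spiny-fruited non-bitter: 140 × 3/16 = 26.25
  smooth-fruited bitter: 140 × 3/16 = 26.25
  smooth-fruited non-bitter: 140 × 1/16 = 8.75
χ² = Σ (O − E)² / E
  spiny-fruited bitter: (80 − 78.75)² / 78.75 = 0.0198
  spiny-fruited non-bitter: (25 − 26.25)² / 26.25 = 0.0595
  smooth-fruited bitter: (26 − 26.25)² / 26.25 = 0.0024
  smooth-fruited non-bitter: (9 − 8.75)² / 8.75 = 0.0071
χ² = 0.0198 + 0.0595 + 0.0024 + 0.0071 = 0.0888 ≈ 0.089
Degrees of freedom = 4 − 1 = 3; critical value at α = 0.05 is 7.815.
Since 0.089 < 7.815, we fail to reject the null hypothesis — the data are consistent with the 9:3:3:1 ratio.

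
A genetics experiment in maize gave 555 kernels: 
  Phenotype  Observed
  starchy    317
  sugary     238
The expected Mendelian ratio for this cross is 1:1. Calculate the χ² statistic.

11.245

Under the 1:1 hypothesis (Σ ratio = 2, N = 555):
  starchy: 555 × 1/2 = 277.5
  sugary: 555 × 1/2 = 277.5
χ² = Σ (O − E)² / E
  starchy: (317 − 277.5)² / 277.5 = 5.6225
  sugary: (238 − 277.5)² / 277.5 = 5.6225
χ² = 5.6225 + 5.6225 = 11.245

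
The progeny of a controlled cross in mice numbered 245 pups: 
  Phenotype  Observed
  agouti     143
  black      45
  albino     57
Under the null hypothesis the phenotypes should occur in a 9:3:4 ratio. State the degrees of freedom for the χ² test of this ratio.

A goodness-of-fit test with 3 phenotype classes has df = 3 − 1 = 2.

2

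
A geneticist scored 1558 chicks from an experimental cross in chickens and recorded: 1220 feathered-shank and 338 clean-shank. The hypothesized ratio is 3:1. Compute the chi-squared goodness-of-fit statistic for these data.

Total ratio parts = 4. Expected numbers out of 1558:
  feathered-shank: 1558 × 3/4 = 1168.5
  clean-shank: 1558 × 1/4 = 389.5
χ² = Σ (O − E)² / E
  feathered-shank: (1220 − 1168.5)² / 1168.5 = 2.2698
  clean-shank: (338 − 389.5)² / 389.5 = 6.8094
χ² = 2.2698 + 6.8094 = 9.0792 ≈ 9.079

9.079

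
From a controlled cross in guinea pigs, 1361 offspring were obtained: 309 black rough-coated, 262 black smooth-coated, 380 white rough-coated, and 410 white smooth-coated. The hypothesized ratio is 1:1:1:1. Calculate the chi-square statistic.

39.808

Expected counts for N = 1361 under a 1:1:1:1 ratio (total parts = 4):
  black rough-coated: 1361 × 1/4 = 340.25
  black smooth-coated: 1361 × 1/4 = 340.25
  white rough-coated: 1361 × 1/4 = 340.25
  white smooth-coated: 1361 × 1/4 = 340.25
χ² = Σ (O − E)² / E
  black rough-coated: (309 − 340.25)² / 340.25 = 2.8701
  black smooth-coated: (262 − 340.25)² / 340.25 = 17.9958
  white rough-coated: (380 − 340.25)² / 340.25 = 4.6438
  white smooth-coated: (410 − 340.25)² / 340.25 = 14.2985
χ² = 2.8701 + 17.9958 + 4.6438 + 14.2985 = 39.8082 ≈ 39.808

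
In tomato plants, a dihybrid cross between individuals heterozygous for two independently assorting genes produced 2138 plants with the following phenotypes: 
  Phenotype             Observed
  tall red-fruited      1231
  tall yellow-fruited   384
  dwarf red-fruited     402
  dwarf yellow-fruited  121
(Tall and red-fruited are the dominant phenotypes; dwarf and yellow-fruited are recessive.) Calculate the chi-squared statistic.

A dihybrid F₂ with independent assortment and complete dominance at both loci gives a 9:3:3:1 phenotypic ratio.
Under the 9:3:3:1 hypothesis (Σ ratio = 16, N = 2138):
  tall red-fruited: 2138 × 9/16 = 1202.625
  tall yellow-fruited: 2138 × 3/16 = 400.875
  dwarf red-fruited: 2138 × 3/16 = 400.875
  dwarf yellow-fruited: 2138 × 1/16 = 133.625
χ² = Σ (O − E)² / E
  tall red-fruited: (1231 − 1202.625)² / 1202.625 = 0.6695
  tall yellow-fruited: (384 − 400.875)² / 400.875 = 0.7104
  dwarf red-fruited: (402 − 400.875)² / 400.875 = 0.0032
  dwarf yellow-fruited: (121 − 133.625)² / 133.625 = 1.1928
χ² = 0.6695 + 0.7104 + 0.0032 + 1.1928 = 2.5759 ≈ 2.576

2.576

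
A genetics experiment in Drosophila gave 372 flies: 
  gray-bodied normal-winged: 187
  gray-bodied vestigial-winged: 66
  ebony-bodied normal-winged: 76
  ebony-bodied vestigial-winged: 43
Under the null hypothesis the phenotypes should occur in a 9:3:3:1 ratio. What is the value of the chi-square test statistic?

Under the 9:3:3:1 hypothesis (Σ ratio = 16, N = 372):
  gray-bodied normal-winged: 372 × 9/16 = 209.25
  gray-bodied vestigial-winged: 372 × 3/16 = 69.75
  ebony-bodied normal-winged: 372 × 3/16 = 69.75
  ebony-bodied vestigial-winged: 372 × 1/16 = 23.25
χ² = Σ (O − E)² / E
  gray-bodied normal-winged: (187 − 209.25)² / 209.25 = 2.3659
  gray-bodied vestigial-winged: (66 − 69.75)² / 69.75 = 0.2016
  ebony-bodied normal-winged: (76 − 69.75)² / 69.75 = 0.5600
  ebony-bodied vestigial-winged: (43 − 23.25)² / 23.25 = 16.7769
χ² = 2.3659 + 0.2016 + 0.5600 + 16.7769 = 19.9044 ≈ 19.904

19.904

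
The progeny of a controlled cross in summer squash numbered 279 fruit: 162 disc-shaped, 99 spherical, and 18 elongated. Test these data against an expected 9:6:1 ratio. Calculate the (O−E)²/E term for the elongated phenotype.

0.018

The 9:6:1 ratio has 16 parts, so with N = 279 the expected counts are:
  disc-shaped: 279 × 9/16 = 156.9375
  spherical: 279 × 6/16 = 104.625
  elongated: 279 × 1/16 = 17.4375
Contribution of elongated: (18 − 17.4375)² / 17.4375 = 0.0181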